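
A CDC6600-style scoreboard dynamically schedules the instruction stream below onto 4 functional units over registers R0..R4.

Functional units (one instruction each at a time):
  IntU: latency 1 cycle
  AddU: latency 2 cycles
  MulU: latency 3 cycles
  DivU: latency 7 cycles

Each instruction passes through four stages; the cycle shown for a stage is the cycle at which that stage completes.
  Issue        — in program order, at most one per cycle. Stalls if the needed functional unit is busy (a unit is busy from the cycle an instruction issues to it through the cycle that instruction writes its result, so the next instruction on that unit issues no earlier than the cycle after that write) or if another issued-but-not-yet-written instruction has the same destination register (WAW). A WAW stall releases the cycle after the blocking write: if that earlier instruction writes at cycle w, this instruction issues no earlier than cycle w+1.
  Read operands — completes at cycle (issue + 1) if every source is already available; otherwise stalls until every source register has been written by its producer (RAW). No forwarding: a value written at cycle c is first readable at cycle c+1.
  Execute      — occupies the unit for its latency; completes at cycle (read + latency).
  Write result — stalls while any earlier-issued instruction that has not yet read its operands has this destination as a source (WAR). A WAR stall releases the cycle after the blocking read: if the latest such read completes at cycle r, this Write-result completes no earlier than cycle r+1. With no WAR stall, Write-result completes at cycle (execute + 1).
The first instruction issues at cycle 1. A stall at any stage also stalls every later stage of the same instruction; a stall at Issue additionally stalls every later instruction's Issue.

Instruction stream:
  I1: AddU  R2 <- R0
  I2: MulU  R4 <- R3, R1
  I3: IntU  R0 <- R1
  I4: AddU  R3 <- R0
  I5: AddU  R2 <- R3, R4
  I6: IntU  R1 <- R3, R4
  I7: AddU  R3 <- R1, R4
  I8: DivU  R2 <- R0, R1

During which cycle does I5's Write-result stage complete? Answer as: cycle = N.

1) issue 1, read 2, done 4, write 5
2) issue 2, read 3, done 6, write 7
3) issue 3, read 4, done 5, write 6
4) issue 6, read 7, done 9, write 10  <struct: AddU busy until I1 writes@5>
5) issue 11, read 12, done 14, write 15  <struct: AddU busy until I4 writes@10>
6) issue 12, read 13, done 14, write 15
7) issue 16, read 17, done 19, write 20  <struct: AddU busy until I5 writes@15>
8) issue 17, read 18, done 25, write 26

cycle = 15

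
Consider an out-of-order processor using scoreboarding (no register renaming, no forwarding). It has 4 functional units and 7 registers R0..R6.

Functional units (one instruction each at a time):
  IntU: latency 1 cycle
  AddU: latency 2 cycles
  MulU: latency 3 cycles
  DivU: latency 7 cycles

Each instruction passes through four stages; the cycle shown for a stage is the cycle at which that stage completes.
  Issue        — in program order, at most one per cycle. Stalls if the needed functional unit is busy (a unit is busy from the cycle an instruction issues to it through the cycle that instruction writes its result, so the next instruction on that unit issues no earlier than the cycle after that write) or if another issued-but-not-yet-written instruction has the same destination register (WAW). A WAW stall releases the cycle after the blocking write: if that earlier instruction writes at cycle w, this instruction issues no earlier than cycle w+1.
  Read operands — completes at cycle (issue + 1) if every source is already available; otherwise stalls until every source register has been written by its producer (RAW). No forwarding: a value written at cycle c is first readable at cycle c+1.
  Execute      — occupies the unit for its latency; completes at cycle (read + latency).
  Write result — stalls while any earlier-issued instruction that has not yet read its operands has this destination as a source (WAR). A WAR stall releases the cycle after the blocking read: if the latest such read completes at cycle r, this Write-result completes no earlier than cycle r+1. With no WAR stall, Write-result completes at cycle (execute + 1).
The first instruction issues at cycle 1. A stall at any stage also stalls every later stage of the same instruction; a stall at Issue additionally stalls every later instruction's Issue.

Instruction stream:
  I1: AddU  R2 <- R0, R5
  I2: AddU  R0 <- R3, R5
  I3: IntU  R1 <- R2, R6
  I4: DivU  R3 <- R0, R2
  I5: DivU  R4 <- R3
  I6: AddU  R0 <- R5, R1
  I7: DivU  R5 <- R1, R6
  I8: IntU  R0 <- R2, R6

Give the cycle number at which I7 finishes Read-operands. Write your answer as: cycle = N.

cycle = 31

t=1  I1 issues→AddU
t=2  I1 reads
t=4  I1 exec-done
t=5  I1 writes R2
t=6  I2 issues→AddU
t=7  I2 reads; I3 issues→IntU
t=8  I3 reads; I4 issues→DivU
t=9  I2 exec-done; I3 exec-done
t=10  I2 writes R0; I3 writes R1
t=11  I4 reads
t=18  I4 exec-done
t=19  I4 writes R3
t=20  I5 issues→DivU
t=21  I5 reads; I6 issues→AddU
t=22  I6 reads
t=24  I6 exec-done
t=25  I6 writes R0
t=28  I5 exec-done
t=29  I5 writes R4
t=30  I7 issues→DivU
t=31  I7 reads; I8 issues→IntU
t=32  I8 reads
t=33  I8 exec-done
t=34  I8 writes R0
t=38  I7 exec-done
t=39  I7 writes R5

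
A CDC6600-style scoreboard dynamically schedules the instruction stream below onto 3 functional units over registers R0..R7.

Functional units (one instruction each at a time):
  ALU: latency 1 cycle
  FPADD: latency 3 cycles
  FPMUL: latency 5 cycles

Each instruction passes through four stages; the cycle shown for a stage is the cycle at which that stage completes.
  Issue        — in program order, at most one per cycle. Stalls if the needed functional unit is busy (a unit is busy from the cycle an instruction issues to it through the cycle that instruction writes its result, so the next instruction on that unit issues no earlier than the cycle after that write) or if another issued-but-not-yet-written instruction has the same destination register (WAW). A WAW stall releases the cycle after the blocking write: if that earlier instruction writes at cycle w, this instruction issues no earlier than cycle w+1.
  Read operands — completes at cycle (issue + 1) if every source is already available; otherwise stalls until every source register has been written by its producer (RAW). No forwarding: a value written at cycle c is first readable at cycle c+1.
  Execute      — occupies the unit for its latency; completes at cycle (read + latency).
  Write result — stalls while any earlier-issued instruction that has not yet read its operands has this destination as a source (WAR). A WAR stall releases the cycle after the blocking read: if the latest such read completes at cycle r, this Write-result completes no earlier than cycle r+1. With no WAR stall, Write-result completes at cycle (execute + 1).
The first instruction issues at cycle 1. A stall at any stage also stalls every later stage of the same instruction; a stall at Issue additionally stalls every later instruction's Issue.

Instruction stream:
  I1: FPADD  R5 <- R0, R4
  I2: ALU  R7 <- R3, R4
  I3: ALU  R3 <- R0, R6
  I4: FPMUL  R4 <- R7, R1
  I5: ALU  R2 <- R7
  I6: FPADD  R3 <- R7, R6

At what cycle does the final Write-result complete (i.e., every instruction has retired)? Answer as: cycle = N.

cycle = 16

c1: I1 issues→FPADD
c2: I1 reads · I2 issues→ALU
c3: I2 reads
c4: I2 exec-done
c5: I1 exec-done · I2 writes R7
c6: I1 writes R5 · I3 issues→ALU
c7: I3 reads · I4 issues→FPMUL
c8: I3 exec-done · I4 reads
c9: I3 writes R3
c10: I5 issues→ALU
c11: I5 reads · I6 issues→FPADD
c12: I5 exec-done · I6 reads
c13: I4 exec-done · I5 writes R2
c14: I4 writes R4
c15: I6 exec-done
c16: I6 writes R3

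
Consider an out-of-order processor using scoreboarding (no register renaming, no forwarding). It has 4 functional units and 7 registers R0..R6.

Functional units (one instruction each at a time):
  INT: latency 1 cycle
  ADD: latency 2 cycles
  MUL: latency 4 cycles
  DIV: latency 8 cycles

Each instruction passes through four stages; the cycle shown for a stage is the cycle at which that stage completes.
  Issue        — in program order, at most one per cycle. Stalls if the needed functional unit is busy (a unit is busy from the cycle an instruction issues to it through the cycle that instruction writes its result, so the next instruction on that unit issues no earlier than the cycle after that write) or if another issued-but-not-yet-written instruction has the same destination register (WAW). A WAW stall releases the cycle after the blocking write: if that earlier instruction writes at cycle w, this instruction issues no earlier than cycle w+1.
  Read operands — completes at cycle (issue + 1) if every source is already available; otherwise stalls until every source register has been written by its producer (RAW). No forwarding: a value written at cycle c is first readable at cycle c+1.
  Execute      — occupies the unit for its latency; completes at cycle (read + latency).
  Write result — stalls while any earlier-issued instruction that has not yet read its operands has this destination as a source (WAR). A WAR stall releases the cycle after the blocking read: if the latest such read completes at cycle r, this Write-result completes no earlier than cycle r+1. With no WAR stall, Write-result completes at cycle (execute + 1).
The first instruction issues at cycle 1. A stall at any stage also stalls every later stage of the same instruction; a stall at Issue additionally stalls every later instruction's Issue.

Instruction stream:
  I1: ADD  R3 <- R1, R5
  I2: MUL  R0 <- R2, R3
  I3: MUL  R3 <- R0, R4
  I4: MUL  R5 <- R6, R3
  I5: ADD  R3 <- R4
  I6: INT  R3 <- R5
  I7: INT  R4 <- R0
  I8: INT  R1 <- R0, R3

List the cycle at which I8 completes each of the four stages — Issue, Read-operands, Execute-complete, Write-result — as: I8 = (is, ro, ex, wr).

I8 = (33, 34, 35, 36)

c1: I1 issues→ADD
c2: I1 reads; I2 issues→MUL
c4: I1 exec-done
c5: I1 writes R3
c6: I2 reads
c10: I2 exec-done
c11: I2 writes R0
c12: I3 issues→MUL
c13: I3 reads
c17: I3 exec-done
c18: I3 writes R3
c19: I4 issues→MUL
c20: I4 reads; I5 issues→ADD
c21: I5 reads
c23: I5 exec-done
c24: I4 exec-done; I5 writes R3
c25: I4 writes R5; I6 issues→INT
c26: I6 reads
c27: I6 exec-done
c28: I6 writes R3
c29: I7 issues→INT
c30: I7 reads
c31: I7 exec-done
c32: I7 writes R4
c33: I8 issues→INT
c34: I8 reads
c35: I8 exec-done
c36: I8 writes R1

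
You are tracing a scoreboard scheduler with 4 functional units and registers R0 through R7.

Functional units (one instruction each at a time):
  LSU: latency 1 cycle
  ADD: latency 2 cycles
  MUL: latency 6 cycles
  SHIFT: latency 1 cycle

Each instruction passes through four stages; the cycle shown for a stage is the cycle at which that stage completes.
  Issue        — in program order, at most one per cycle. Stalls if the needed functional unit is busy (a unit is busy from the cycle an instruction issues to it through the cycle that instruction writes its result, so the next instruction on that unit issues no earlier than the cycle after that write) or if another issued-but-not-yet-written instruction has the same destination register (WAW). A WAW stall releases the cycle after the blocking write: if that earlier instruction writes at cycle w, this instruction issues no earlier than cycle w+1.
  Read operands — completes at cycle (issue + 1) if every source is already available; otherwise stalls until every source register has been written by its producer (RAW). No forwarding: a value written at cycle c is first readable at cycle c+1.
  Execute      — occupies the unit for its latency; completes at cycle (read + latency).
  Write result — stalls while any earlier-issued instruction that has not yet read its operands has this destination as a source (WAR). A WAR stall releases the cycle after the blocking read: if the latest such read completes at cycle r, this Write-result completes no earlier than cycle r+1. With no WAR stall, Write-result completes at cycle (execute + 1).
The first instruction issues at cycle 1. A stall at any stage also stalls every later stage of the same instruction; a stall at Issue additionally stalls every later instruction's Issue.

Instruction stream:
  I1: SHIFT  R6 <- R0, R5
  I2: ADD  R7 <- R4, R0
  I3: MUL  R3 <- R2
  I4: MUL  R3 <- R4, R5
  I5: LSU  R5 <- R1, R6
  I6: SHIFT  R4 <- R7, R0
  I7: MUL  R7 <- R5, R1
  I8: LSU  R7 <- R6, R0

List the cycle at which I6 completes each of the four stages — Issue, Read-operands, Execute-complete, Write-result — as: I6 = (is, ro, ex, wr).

I6 = (14, 15, 16, 17)

cycle 1: I1 dispatched to SHIFT
cycle 2: I1 operands ready | I2 dispatched to ADD
cycle 3: I1 complete | I2 operands ready | I3 dispatched to MUL
cycle 4: R6←I1 | I3 operands ready
cycle 5: I2 complete
cycle 6: R7←I2
cycle 10: I3 complete
cycle 11: R3←I3
cycle 12: I4 dispatched to MUL
cycle 13: I4 operands ready | I5 dispatched to LSU
cycle 14: I5 operands ready | I6 dispatched to SHIFT
cycle 15: I5 complete | I6 operands ready
cycle 16: R5←I5 | I6 complete
cycle 17: R4←I6
cycle 19: I4 complete
cycle 20: R3←I4
cycle 21: I7 dispatched to MUL
cycle 22: I7 operands ready
cycle 28: I7 complete
cycle 29: R7←I7
cycle 30: I8 dispatched to LSU
cycle 31: I8 operands ready
cycle 32: I8 complete
cycle 33: R7←I8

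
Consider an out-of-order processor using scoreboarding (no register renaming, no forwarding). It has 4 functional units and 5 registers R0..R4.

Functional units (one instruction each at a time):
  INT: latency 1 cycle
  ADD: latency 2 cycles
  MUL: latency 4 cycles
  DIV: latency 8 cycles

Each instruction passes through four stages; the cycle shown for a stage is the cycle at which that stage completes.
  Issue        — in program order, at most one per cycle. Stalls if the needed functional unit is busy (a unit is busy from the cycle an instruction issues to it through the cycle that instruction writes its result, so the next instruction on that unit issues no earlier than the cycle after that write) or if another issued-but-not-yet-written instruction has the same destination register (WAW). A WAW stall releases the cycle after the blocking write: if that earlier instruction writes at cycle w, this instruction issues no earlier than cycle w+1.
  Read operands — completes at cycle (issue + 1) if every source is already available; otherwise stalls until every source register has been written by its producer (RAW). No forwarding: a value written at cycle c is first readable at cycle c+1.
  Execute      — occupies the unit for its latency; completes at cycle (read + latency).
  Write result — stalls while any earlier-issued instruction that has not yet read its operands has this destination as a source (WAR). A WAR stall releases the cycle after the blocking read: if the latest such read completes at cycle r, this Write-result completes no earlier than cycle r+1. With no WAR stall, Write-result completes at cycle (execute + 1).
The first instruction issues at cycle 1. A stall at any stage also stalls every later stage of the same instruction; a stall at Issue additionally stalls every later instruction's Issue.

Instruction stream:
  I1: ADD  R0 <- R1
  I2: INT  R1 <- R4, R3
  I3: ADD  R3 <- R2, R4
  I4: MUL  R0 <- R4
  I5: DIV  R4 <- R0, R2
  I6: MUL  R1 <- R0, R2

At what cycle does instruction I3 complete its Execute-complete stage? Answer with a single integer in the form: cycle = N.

[I1] 1/2/4/5
[I2] 2/3/4/5
[I3] 6/7/9/10  (struct: ADD busy until I1 writes@5)
[I4] 7/8/12/13
[I5] 8/14/22/23  (RAW R0: wait I4 write@13)
[I6] 14/15/19/20  (struct: MUL busy until I4 writes@13)

cycle = 9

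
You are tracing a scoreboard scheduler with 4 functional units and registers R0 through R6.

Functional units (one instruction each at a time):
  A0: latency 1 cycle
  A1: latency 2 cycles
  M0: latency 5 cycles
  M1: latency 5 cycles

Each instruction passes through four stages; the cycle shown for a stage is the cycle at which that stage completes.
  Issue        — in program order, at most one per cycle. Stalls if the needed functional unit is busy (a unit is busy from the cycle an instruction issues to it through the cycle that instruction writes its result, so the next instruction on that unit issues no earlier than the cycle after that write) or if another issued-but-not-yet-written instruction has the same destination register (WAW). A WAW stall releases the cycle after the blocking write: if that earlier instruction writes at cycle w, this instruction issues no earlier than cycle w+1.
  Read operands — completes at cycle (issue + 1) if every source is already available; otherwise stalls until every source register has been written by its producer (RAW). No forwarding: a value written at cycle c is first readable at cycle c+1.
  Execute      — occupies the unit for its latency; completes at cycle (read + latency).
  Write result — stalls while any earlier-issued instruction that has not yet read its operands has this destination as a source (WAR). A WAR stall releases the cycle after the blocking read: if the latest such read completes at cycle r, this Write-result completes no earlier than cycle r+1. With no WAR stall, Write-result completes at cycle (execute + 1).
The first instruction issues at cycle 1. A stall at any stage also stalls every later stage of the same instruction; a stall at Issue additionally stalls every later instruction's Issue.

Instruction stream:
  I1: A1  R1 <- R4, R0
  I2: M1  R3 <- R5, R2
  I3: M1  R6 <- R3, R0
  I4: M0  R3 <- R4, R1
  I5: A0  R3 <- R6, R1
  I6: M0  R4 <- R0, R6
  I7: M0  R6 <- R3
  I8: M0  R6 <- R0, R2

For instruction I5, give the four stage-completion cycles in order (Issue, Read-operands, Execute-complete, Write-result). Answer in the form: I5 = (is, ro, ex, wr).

I5 = (19, 20, 21, 22)

I1: IS=1 RO=2 EX=4 WR=5
I2: IS=2 RO=3 EX=8 WR=9
I3: IS=10 RO=11 EX=16 WR=17  [struct: M1 busy until I2 writes@9]
I4: IS=11 RO=12 EX=17 WR=18
I5: IS=19 RO=20 EX=21 WR=22  [WAW R3: wait I4 write@18]
I6: IS=20 RO=21 EX=26 WR=27
I7: IS=28 RO=29 EX=34 WR=35  [struct: M0 busy until I6 writes@27]
I8: IS=36 RO=37 EX=42 WR=43  [struct: M0 busy until I7 writes@35]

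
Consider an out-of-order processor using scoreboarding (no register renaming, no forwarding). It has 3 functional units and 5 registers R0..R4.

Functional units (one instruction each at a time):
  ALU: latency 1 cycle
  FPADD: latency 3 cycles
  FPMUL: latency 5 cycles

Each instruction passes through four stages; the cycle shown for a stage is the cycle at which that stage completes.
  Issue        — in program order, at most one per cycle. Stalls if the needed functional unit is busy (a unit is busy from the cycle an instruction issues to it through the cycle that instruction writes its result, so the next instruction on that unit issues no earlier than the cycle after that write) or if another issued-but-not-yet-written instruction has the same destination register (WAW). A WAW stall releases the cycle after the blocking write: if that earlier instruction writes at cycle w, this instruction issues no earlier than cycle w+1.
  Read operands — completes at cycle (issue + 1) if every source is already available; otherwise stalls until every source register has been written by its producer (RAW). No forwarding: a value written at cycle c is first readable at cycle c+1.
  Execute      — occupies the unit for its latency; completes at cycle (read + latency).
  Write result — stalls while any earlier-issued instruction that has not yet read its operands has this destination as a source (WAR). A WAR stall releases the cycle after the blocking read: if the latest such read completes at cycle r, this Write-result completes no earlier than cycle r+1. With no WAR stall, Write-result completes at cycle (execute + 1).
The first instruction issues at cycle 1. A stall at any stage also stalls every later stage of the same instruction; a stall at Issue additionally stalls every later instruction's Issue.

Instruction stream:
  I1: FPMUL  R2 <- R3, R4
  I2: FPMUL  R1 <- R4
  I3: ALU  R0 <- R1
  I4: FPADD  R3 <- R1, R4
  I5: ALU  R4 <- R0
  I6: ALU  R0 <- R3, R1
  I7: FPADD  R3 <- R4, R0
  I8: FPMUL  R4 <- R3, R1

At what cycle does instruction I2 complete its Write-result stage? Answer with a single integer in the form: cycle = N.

cycle 1: issue I1 (FPMUL)
cycle 2: I1 read-ops
cycle 7: I1 finished on FPMUL
cycle 8: I1→R2
cycle 9: issue I2 (FPMUL)
cycle 10: I2 read-ops · issue I3 (ALU)
cycle 11: issue I4 (FPADD)
cycle 15: I2 finished on FPMUL
cycle 16: I2→R1
cycle 17: I3 read-ops · I4 read-ops
cycle 18: I3 finished on ALU
cycle 19: I3→R0
cycle 20: I4 finished on FPADD · issue I5 (ALU)
cycle 21: I4→R3 · I5 read-ops
cycle 22: I5 finished on ALU
cycle 23: I5→R4
cycle 24: issue I6 (ALU)
cycle 25: I6 read-ops · issue I7 (FPADD)
cycle 26: I6 finished on ALU · issue I8 (FPMUL)
cycle 27: I6→R0
cycle 28: I7 read-ops
cycle 31: I7 finished on FPADD
cycle 32: I7→R3
cycle 33: I8 read-ops
cycle 38: I8 finished on FPMUL
cycle 39: I8→R4

cycle = 16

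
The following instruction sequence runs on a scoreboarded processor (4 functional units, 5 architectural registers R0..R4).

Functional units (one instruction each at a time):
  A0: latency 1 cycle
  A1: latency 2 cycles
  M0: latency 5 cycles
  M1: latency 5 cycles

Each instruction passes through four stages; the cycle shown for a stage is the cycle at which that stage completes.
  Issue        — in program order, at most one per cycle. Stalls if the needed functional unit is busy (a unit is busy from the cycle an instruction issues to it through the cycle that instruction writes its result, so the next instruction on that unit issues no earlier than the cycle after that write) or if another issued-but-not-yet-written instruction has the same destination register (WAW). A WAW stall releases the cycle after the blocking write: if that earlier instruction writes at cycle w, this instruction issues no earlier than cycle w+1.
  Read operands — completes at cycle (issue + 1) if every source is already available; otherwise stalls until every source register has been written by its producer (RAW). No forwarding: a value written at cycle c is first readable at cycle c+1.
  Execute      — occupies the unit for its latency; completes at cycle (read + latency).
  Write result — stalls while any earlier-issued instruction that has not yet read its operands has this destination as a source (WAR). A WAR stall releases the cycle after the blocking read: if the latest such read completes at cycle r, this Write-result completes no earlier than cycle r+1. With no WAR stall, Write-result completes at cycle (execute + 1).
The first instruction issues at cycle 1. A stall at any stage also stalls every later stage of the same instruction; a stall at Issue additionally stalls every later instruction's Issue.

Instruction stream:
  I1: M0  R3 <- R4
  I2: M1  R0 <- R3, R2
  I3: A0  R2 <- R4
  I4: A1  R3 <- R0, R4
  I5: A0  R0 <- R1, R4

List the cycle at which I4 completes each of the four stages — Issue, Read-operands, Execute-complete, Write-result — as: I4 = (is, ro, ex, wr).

I4 = (9, 16, 18, 19)

[1] I1→M0
[2] I1 RO, I2→M1
[3] I3→A0
[4] I3 RO
[5] I3 EX
[7] I1 EX
[8] I1 WR R3
[9] I2 RO, I4→A1
[10] I3 WR R2
[14] I2 EX
[15] I2 WR R0
[16] I4 RO, I5→A0
[17] I5 RO
[18] I4 EX, I5 EX
[19] I4 WR R3, I5 WR R0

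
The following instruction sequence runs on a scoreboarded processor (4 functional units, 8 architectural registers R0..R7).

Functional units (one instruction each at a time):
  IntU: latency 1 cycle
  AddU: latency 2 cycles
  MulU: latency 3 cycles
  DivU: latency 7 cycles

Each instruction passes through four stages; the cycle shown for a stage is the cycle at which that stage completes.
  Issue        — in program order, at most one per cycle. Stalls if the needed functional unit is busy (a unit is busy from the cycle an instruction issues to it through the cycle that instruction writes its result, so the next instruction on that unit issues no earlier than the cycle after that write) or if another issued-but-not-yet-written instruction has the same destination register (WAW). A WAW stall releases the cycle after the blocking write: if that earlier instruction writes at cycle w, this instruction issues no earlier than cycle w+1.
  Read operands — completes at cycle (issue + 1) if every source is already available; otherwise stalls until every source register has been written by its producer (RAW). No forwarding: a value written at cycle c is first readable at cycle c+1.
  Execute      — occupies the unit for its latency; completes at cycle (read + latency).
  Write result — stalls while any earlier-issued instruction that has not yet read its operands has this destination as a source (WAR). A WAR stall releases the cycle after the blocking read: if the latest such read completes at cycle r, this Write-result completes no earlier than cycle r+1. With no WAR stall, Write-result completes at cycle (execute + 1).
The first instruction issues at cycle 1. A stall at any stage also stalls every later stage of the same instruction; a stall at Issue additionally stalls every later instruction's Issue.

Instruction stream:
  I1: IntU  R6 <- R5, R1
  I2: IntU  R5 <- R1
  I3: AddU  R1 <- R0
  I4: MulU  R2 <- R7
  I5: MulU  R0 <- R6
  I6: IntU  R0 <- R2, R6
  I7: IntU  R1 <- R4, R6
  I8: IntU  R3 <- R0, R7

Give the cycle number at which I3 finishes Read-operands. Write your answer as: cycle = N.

cycle = 7

c1: issue I1 (IntU)
c2: I1 read-ops
c3: I1 finished on IntU
c4: I1→R6
c5: issue I2 (IntU)
c6: I2 read-ops; issue I3 (AddU)
c7: I2 finished on IntU; I3 read-ops; issue I4 (MulU)
c8: I2→R5; I4 read-ops
c9: I3 finished on AddU
c10: I3→R1
c11: I4 finished on MulU
c12: I4→R2
c13: issue I5 (MulU)
c14: I5 read-ops
c17: I5 finished on MulU
c18: I5→R0
c19: issue I6 (IntU)
c20: I6 read-ops
c21: I6 finished on IntU
c22: I6→R0
c23: issue I7 (IntU)
c24: I7 read-ops
c25: I7 finished on IntU
c26: I7→R1
c27: issue I8 (IntU)
c28: I8 read-ops
c29: I8 finished on IntU
c30: I8→R3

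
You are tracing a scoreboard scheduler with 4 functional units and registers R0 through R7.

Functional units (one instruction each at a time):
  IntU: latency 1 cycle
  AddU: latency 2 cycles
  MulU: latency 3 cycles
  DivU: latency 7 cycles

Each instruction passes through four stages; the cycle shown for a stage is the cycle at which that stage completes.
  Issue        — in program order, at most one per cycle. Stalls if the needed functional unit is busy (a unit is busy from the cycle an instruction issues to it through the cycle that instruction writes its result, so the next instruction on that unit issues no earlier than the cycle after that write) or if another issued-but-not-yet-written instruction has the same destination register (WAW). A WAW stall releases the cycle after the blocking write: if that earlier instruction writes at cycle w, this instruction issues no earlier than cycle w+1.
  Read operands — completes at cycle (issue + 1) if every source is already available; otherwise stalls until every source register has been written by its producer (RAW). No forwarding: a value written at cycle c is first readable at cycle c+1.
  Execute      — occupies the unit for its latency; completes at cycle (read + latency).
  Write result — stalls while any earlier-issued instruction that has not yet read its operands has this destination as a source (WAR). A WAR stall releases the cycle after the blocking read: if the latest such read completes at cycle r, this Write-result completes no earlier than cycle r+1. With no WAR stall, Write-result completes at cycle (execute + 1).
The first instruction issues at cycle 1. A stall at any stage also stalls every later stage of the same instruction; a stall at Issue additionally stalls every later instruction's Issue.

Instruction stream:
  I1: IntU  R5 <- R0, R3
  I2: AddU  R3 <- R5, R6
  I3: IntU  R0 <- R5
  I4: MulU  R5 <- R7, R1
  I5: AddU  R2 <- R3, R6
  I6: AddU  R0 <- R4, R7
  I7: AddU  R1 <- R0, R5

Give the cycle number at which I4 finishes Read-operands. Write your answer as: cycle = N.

cycle = 7

[1] issue I1 (IntU)
[2] I1 read-ops · issue I2 (AddU)
[3] I1 finished on IntU
[4] I1→R5
[5] I2 read-ops · issue I3 (IntU)
[6] I3 read-ops · issue I4 (MulU)
[7] I2 finished on AddU · I3 finished on IntU · I4 read-ops
[8] I2→R3 · I3→R0
[9] issue I5 (AddU)
[10] I4 finished on MulU · I5 read-ops
[11] I4→R5
[12] I5 finished on AddU
[13] I5→R2
[14] issue I6 (AddU)
[15] I6 read-ops
[17] I6 finished on AddU
[18] I6→R0
[19] issue I7 (AddU)
[20] I7 read-ops
[22] I7 finished on AddU
[23] I7→R1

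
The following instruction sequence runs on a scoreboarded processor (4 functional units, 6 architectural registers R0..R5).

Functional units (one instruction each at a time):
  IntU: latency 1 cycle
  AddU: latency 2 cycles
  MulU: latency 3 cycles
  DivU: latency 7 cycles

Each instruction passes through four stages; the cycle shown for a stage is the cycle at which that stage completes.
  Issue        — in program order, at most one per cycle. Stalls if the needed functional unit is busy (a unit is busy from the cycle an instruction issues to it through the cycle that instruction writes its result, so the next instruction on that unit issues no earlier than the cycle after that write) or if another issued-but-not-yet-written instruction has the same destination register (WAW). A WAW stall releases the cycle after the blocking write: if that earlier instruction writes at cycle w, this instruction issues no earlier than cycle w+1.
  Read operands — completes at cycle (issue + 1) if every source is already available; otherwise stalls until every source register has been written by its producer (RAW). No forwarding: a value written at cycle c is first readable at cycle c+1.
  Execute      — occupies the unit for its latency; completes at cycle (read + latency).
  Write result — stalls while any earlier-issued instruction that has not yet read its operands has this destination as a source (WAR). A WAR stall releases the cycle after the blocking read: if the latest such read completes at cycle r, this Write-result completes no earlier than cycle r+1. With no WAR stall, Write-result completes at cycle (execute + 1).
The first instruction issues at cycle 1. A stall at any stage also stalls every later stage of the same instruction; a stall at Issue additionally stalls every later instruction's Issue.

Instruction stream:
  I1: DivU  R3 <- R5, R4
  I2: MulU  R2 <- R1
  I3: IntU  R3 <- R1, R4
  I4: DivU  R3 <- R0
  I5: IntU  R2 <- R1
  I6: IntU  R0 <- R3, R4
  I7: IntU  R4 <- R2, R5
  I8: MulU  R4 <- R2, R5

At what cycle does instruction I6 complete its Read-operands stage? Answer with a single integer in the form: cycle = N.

[1] I1 issues→DivU
[2] I1 reads | I2 issues→MulU
[3] I2 reads
[6] I2 exec-done
[7] I2 writes R2
[9] I1 exec-done
[10] I1 writes R3
[11] I3 issues→IntU
[12] I3 reads
[13] I3 exec-done
[14] I3 writes R3
[15] I4 issues→DivU
[16] I4 reads | I5 issues→IntU
[17] I5 reads
[18] I5 exec-done
[19] I5 writes R2
[20] I6 issues→IntU
[23] I4 exec-done
[24] I4 writes R3
[25] I6 reads
[26] I6 exec-done
[27] I6 writes R0
[28] I7 issues→IntU
[29] I7 reads
[30] I7 exec-done
[31] I7 writes R4
[32] I8 issues→MulU
[33] I8 reads
[36] I8 exec-done
[37] I8 writes R4

cycle = 25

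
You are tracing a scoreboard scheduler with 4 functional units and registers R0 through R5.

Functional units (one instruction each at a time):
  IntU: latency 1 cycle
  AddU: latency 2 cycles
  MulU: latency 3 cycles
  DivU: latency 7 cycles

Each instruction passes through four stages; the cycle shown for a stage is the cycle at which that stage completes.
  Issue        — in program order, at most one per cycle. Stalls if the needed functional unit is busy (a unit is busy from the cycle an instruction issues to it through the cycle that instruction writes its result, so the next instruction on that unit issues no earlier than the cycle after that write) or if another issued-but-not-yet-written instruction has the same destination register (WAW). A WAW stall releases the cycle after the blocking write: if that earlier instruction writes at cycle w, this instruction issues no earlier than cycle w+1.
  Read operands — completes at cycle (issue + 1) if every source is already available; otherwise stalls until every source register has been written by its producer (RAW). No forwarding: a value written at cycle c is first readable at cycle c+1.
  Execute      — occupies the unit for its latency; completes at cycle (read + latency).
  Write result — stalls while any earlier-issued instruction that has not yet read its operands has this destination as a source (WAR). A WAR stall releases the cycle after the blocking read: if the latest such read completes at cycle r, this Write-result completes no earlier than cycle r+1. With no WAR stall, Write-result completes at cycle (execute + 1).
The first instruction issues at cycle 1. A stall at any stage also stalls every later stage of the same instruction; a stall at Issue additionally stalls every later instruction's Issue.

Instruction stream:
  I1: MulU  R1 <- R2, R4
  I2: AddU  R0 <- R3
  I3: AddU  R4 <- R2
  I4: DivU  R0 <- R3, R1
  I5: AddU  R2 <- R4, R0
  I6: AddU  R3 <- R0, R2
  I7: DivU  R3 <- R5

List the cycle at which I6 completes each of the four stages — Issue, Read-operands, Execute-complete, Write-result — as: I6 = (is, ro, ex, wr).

I1: IS=1 RO=2 EX=5 WR=6
I2: IS=2 RO=3 EX=5 WR=6
I3: IS=7 RO=8 EX=10 WR=11  [struct: AddU busy until I2 writes@6]
I4: IS=8 RO=9 EX=16 WR=17
I5: IS=12 RO=18 EX=20 WR=21  [struct: AddU busy until I3 writes@11; RAW R0: wait I4 write@17]
I6: IS=22 RO=23 EX=25 WR=26  [struct: AddU busy until I5 writes@21]
I7: IS=27 RO=28 EX=35 WR=36  [WAW R3: wait I6 write@26]

I6 = (22, 23, 25, 26)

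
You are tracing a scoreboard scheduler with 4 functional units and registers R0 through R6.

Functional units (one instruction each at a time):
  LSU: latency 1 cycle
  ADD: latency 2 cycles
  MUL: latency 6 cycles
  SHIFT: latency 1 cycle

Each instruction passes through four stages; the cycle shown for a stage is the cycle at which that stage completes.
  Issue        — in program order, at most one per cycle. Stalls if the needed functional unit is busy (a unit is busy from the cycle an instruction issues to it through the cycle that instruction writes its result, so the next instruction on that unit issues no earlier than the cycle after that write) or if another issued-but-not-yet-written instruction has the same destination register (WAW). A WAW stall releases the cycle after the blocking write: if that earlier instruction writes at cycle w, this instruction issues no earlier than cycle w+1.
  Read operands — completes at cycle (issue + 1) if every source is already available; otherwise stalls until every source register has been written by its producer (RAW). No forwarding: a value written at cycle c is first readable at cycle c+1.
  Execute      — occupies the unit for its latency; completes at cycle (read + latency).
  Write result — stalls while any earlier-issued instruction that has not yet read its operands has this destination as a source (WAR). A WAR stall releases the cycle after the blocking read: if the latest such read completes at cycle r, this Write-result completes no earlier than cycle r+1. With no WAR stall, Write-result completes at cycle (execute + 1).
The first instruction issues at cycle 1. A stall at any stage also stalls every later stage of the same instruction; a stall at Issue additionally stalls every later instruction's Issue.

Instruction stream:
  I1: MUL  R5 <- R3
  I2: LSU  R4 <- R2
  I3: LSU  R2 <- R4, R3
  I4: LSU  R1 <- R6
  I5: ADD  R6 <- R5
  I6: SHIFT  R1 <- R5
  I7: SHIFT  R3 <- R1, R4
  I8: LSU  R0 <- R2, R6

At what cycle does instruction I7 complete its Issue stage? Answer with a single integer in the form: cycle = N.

cycle = 18

I1: IS=1 RO=2 EX=8 WR=9
I2: IS=2 RO=3 EX=4 WR=5
I3: IS=6 RO=7 EX=8 WR=9  [struct: LSU busy until I2 writes@5]
I4: IS=10 RO=11 EX=12 WR=13  [struct: LSU busy until I3 writes@9]
I5: IS=11 RO=12 EX=14 WR=15
I6: IS=14 RO=15 EX=16 WR=17  [WAW R1: wait I4 write@13]
I7: IS=18 RO=19 EX=20 WR=21  [struct: SHIFT busy until I6 writes@17]
I8: IS=19 RO=20 EX=21 WR=22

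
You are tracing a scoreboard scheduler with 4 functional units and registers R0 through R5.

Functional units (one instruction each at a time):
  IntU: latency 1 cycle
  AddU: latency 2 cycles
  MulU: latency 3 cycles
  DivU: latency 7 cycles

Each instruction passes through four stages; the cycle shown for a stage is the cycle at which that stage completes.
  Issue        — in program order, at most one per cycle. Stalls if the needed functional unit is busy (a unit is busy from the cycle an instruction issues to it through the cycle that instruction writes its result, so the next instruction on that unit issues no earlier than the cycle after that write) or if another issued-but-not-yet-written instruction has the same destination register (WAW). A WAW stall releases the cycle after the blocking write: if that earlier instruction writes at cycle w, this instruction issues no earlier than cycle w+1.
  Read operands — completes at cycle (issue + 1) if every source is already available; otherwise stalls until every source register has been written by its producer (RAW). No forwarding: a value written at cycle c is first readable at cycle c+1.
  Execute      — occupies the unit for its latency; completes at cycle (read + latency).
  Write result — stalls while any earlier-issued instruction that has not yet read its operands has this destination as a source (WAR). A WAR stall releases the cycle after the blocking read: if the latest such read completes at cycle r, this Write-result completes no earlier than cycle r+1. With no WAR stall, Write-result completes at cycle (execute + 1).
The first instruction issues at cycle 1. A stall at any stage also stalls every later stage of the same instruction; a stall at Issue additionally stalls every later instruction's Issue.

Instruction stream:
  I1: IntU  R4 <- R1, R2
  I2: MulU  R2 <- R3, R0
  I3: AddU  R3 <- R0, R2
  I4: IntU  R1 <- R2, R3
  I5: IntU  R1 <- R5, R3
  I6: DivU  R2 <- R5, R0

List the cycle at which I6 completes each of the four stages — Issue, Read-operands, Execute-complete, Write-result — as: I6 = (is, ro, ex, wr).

[I1] 1/2/3/4
[I2] 2/3/6/7
[I3] 3/8/10/11  (RAW R2: wait I2 write@7)
[I4] 5/12/13/14  (struct: IntU busy until I1 writes@4; RAW R3: wait I3 write@11)
[I5] 15/16/17/18  (struct: IntU busy until I4 writes@14)
[I6] 16/17/24/25

I6 = (16, 17, 24, 25)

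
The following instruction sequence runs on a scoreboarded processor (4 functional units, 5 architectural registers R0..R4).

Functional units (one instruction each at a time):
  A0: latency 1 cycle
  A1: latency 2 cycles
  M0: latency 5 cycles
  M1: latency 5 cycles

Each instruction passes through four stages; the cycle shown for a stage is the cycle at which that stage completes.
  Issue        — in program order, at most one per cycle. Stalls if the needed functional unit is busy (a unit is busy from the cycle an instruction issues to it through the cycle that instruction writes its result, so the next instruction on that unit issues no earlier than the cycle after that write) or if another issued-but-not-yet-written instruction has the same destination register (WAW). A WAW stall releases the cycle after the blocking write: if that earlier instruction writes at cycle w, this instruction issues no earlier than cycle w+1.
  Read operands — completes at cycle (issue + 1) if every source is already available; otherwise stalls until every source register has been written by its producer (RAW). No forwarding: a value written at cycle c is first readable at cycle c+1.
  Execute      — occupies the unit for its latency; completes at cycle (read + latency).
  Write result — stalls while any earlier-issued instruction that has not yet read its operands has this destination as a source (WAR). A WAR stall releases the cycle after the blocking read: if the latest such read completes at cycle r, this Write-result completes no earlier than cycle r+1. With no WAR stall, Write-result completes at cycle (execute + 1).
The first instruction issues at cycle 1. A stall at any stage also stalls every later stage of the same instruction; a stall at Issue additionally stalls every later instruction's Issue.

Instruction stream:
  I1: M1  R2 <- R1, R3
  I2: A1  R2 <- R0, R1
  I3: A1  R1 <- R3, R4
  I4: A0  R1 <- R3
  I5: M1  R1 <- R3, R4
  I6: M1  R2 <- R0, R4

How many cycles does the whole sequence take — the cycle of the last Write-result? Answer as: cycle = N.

c1: I1→M1
c2: I1 RO
c7: I1 EX
c8: I1 WR R2
c9: I2→A1
c10: I2 RO
c12: I2 EX
c13: I2 WR R2
c14: I3→A1
c15: I3 RO
c17: I3 EX
c18: I3 WR R1
c19: I4→A0
c20: I4 RO
c21: I4 EX
c22: I4 WR R1
c23: I5→M1
c24: I5 RO
c29: I5 EX
c30: I5 WR R1
c31: I6→M1
c32: I6 RO
c37: I6 EX
c38: I6 WR R2

cycle = 38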